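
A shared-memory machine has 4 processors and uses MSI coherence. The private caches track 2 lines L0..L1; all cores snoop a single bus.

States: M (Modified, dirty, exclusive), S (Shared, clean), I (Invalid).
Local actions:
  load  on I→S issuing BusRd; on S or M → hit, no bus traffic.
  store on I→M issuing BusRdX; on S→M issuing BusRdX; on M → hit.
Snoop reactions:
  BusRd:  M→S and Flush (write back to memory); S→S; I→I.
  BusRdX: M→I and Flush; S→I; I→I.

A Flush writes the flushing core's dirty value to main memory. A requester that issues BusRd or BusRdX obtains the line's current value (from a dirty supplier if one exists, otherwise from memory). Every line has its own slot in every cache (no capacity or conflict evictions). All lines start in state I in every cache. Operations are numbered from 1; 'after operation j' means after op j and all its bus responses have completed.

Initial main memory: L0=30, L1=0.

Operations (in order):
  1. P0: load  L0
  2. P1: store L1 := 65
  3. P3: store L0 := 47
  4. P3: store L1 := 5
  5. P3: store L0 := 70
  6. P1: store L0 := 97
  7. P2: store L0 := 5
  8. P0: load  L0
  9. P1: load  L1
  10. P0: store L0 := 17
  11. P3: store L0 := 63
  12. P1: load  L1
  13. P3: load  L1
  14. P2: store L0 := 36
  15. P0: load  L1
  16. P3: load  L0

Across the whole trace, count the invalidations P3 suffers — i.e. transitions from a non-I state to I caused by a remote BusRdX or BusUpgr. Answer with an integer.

invalidations = 2

step 1: P0: load  L0  ⟶  SIII  (L0)  txn=BusRd  M[L0]=30
step 2: P1: store L1 := 65  ⟶  IMII  (L1)  txn=BusRdX  M[L1]=0
step 3: P3: store L0 := 47  ⟶  IIIM  (L0)  txn=BusRdX  M[L0]=30
step 4: P3: store L1 := 5  ⟶  IIIM  (L1)  txn=BusRdX+Flush  M[L1]=65
step 5: P3: store L0 := 70  ⟶  IIIM  (L0)  txn=∅  M[L0]=30
step 6: P1: store L0 := 97  ⟶  IMII  (L0)  txn=BusRdX+Flush  M[L0]=70
step 7: P2: store L0 := 5  ⟶  IIMI  (L0)  txn=BusRdX+Flush  M[L0]=97
step 8: P0: load  L0  ⟶  SISI  (L0)  txn=BusRd+Flush  M[L0]=5
step 9: P1: load  L1  ⟶  ISIS  (L1)  txn=BusRd+Flush  M[L1]=5
step 10: P0: store L0 := 17  ⟶  MIII  (L0)  txn=BusRdX  M[L0]=5
step 11: P3: store L0 := 63  ⟶  IIIM  (L0)  txn=BusRdX+Flush  M[L0]=17
step 12: P1: load  L1  ⟶  ISIS  (L1)  txn=∅  M[L1]=5
step 13: P3: load  L1  ⟶  ISIS  (L1)  txn=∅  M[L1]=5
step 14: P2: store L0 := 36  ⟶  IIMI  (L0)  txn=BusRdX+Flush  M[L0]=63
step 15: P0: load  L1  ⟶  SSIS  (L1)  txn=BusRd  M[L1]=5
step 16: P3: load  L0  ⟶  IISS  (L0)  txn=BusRd+Flush  M[L0]=36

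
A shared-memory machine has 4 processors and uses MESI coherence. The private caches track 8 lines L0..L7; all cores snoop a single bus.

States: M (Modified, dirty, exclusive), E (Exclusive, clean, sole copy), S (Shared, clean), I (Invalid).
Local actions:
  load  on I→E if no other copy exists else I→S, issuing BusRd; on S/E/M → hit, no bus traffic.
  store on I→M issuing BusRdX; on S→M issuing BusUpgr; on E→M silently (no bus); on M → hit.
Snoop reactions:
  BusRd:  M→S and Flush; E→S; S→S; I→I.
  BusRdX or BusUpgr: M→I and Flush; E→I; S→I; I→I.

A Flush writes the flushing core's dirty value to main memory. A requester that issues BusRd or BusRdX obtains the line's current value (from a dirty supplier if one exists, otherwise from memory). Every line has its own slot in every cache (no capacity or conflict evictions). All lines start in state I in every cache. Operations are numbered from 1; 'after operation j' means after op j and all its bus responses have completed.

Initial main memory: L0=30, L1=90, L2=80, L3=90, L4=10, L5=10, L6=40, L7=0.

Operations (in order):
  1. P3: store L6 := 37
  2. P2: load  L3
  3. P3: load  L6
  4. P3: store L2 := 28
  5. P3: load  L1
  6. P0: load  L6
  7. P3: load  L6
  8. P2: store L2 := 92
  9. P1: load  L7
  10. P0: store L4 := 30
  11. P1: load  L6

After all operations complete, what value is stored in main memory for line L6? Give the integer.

  op1 P3: store L6 := 37 → I/I/I/M on L6; bus BusRdX; mem=40
  op2 P2: load  L3 → I/I/E/I on L3; bus BusRd; mem=90
  op3 P3: load  L6 → I/I/I/M on L6; bus (none); mem=40
  op4 P3: store L2 := 28 → I/I/I/M on L2; bus BusRdX; mem=80
  op5 P3: load  L1 → I/I/I/E on L1; bus BusRd; mem=90
  op6 P0: load  L6 → S/I/I/S on L6; bus BusRd Flush; mem=37
  op7 P3: load  L6 → S/I/I/S on L6; bus (none); mem=37
  op8 P2: store L2 := 92 → I/I/M/I on L2; bus BusRdX Flush; mem=28
  op9 P1: load  L7 → I/E/I/I on L7; bus BusRd; mem=0
  op10 P0: store L4 := 30 → M/I/I/I on L4; bus BusRdX; mem=10
  op11 P1: load  L6 → S/S/I/S on L6; bus BusRd; mem=37

memory[L6] = 37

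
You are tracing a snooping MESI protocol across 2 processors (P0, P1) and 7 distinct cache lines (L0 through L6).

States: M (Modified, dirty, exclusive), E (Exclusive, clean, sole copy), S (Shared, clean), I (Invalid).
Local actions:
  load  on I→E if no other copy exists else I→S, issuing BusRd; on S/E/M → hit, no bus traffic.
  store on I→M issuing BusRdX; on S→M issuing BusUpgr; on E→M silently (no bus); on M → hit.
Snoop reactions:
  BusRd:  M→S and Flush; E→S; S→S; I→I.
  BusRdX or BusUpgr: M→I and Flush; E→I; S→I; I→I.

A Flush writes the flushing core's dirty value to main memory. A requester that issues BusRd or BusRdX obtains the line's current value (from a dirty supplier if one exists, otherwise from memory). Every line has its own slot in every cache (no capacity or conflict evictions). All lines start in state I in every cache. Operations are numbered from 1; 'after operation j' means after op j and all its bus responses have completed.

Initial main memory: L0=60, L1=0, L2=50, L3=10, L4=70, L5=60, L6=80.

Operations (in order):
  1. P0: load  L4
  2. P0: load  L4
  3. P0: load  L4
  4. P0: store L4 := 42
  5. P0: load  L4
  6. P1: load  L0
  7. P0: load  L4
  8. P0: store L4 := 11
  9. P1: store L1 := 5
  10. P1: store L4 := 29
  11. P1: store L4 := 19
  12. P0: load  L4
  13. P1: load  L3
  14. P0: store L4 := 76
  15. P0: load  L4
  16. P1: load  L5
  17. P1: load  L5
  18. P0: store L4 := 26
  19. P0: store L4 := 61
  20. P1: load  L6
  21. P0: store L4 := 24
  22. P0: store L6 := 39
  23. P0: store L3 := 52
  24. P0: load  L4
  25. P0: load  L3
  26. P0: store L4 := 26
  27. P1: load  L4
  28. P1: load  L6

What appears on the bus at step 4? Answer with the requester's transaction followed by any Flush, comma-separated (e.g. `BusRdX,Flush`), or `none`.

bus = none

1. P0: load  L4  bus=[BusRd]  L4: P0=E P1=I  mem[L4]=70
2. P0: load  L4  bus=[-]  L4: P0=E P1=I  mem[L4]=70
3. P0: load  L4  bus=[-]  L4: P0=E P1=I  mem[L4]=70
4. P0: store L4 := 42  bus=[-]  L4: P0=M P1=I  mem[L4]=70
5. P0: load  L4  bus=[-]  L4: P0=M P1=I  mem[L4]=70
6. P1: load  L0  bus=[BusRd]  L0: P0=I P1=E  mem[L0]=60
7. P0: load  L4  bus=[-]  L4: P0=M P1=I  mem[L4]=70
8. P0: store L4 := 11  bus=[-]  L4: P0=M P1=I  mem[L4]=70
9. P1: store L1 := 5  bus=[BusRdX]  L1: P0=I P1=M  mem[L1]=0
10. P1: store L4 := 29  bus=[BusRdX,Flush]  L4: P0=I P1=M  mem[L4]=11
11. P1: store L4 := 19  bus=[-]  L4: P0=I P1=M  mem[L4]=11
12. P0: load  L4  bus=[BusRd,Flush]  L4: P0=S P1=S  mem[L4]=19
13. P1: load  L3  bus=[BusRd]  L3: P0=I P1=E  mem[L3]=10
14. P0: store L4 := 76  bus=[BusUpgr]  L4: P0=M P1=I  mem[L4]=19
15. P0: load  L4  bus=[-]  L4: P0=M P1=I  mem[L4]=19
16. P1: load  L5  bus=[BusRd]  L5: P0=I P1=E  mem[L5]=60
17. P1: load  L5  bus=[-]  L5: P0=I P1=E  mem[L5]=60
18. P0: store L4 := 26  bus=[-]  L4: P0=M P1=I  mem[L4]=19
19. P0: store L4 := 61  bus=[-]  L4: P0=M P1=I  mem[L4]=19
20. P1: load  L6  bus=[BusRd]  L6: P0=I P1=E  mem[L6]=80
21. P0: store L4 := 24  bus=[-]  L4: P0=M P1=I  mem[L4]=19
22. P0: store L6 := 39  bus=[BusRdX]  L6: P0=M P1=I  mem[L6]=80
23. P0: store L3 := 52  bus=[BusRdX]  L3: P0=M P1=I  mem[L3]=10
24. P0: load  L4  bus=[-]  L4: P0=M P1=I  mem[L4]=19
25. P0: load  L3  bus=[-]  L3: P0=M P1=I  mem[L3]=10
26. P0: store L4 := 26  bus=[-]  L4: P0=M P1=I  mem[L4]=19
27. P1: load  L4  bus=[BusRd,Flush]  L4: P0=S P1=S  mem[L4]=26
28. P1: load  L6  bus=[BusRd,Flush]  L6: P0=S P1=S  mem[L6]=39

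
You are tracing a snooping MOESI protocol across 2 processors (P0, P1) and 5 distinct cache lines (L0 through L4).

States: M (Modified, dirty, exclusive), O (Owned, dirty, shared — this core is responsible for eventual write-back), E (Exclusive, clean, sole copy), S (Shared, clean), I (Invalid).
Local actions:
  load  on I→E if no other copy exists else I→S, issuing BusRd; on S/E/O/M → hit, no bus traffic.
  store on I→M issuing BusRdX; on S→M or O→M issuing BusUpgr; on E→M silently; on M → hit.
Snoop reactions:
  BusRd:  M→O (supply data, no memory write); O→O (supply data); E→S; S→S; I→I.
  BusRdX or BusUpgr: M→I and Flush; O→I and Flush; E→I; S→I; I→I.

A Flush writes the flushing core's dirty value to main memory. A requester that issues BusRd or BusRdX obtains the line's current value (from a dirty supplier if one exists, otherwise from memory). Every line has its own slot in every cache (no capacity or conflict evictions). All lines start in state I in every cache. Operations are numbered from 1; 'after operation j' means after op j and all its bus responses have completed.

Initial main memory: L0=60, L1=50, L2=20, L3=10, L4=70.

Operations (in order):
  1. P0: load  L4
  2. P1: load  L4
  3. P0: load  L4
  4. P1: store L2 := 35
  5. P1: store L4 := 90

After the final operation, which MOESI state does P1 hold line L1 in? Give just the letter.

step 1: P0: load  L4  ⟶  EI  (L4)  txn=BusRd  M[L4]=70
step 2: P1: load  L4  ⟶  SS  (L4)  txn=BusRd  M[L4]=70
step 3: P0: load  L4  ⟶  SS  (L4)  txn=∅  M[L4]=70
step 4: P1: store L2 := 35  ⟶  IM  (L2)  txn=BusRdX  M[L2]=20
step 5: P1: store L4 := 90  ⟶  IM  (L4)  txn=BusUpgr  M[L4]=70

state = I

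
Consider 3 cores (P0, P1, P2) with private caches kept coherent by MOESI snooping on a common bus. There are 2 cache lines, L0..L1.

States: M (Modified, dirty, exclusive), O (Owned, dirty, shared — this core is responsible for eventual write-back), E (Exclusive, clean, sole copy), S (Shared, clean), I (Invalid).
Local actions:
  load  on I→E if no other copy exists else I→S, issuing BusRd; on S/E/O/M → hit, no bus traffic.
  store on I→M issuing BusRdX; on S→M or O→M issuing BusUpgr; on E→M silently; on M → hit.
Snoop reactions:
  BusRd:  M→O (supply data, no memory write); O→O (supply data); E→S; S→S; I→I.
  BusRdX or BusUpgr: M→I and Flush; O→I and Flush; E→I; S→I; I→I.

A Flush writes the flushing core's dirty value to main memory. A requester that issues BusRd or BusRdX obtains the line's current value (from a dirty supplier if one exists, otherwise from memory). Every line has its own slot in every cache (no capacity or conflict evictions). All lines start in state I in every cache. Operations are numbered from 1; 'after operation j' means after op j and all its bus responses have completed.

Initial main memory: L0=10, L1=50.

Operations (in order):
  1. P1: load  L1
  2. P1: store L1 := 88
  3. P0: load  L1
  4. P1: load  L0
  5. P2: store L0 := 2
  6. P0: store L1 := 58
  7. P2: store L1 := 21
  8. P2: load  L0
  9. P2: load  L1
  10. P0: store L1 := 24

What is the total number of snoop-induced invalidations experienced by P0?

invalidations = 1

1. P1: load  L1  bus=[BusRd]  L1: P0=I P1=E P2=I  mem[L1]=50
2. P1: store L1 := 88  bus=[-]  L1: P0=I P1=M P2=I  mem[L1]=50
3. P0: load  L1  bus=[BusRd]  L1: P0=S P1=O P2=I  mem[L1]=50
4. P1: load  L0  bus=[BusRd]  L0: P0=I P1=E P2=I  mem[L0]=10
5. P2: store L0 := 2  bus=[BusRdX]  L0: P0=I P1=I P2=M  mem[L0]=10
6. P0: store L1 := 58  bus=[BusUpgr,Flush]  L1: P0=M P1=I P2=I  mem[L1]=88
7. P2: store L1 := 21  bus=[BusRdX,Flush]  L1: P0=I P1=I P2=M  mem[L1]=58
8. P2: load  L0  bus=[-]  L0: P0=I P1=I P2=M  mem[L0]=10
9. P2: load  L1  bus=[-]  L1: P0=I P1=I P2=M  mem[L1]=58
10. P0: store L1 := 24  bus=[BusRdX,Flush]  L1: P0=M P1=I P2=I  mem[L1]=21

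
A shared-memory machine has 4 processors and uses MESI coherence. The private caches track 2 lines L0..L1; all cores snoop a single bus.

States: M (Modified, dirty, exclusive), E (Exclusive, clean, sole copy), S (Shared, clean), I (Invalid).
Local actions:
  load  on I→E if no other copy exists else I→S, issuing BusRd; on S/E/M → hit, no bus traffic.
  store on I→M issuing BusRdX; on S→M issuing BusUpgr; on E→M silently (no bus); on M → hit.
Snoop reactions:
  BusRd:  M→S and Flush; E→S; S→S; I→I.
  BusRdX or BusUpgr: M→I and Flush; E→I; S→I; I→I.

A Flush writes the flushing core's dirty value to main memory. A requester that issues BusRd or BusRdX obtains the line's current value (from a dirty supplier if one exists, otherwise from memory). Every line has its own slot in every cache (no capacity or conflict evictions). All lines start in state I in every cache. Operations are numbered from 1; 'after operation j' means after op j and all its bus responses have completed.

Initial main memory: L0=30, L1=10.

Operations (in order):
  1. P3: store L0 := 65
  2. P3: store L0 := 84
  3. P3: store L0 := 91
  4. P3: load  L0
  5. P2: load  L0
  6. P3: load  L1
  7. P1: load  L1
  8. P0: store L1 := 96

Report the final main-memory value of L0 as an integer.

step 1: P3: store L0 := 65  ⟶  IIIM  (L0)  txn=BusRdX  M[L0]=30
step 2: P3: store L0 := 84  ⟶  IIIM  (L0)  txn=∅  M[L0]=30
step 3: P3: store L0 := 91  ⟶  IIIM  (L0)  txn=∅  M[L0]=30
step 4: P3: load  L0  ⟶  IIIM  (L0)  txn=∅  M[L0]=30
step 5: P2: load  L0  ⟶  IISS  (L0)  txn=BusRd+Flush  M[L0]=91
step 6: P3: load  L1  ⟶  IIIE  (L1)  txn=BusRd  M[L1]=10
step 7: P1: load  L1  ⟶  ISIS  (L1)  txn=BusRd  M[L1]=10
step 8: P0: store L1 := 96  ⟶  MIII  (L1)  txn=BusRdX  M[L1]=10

memory[L0] = 91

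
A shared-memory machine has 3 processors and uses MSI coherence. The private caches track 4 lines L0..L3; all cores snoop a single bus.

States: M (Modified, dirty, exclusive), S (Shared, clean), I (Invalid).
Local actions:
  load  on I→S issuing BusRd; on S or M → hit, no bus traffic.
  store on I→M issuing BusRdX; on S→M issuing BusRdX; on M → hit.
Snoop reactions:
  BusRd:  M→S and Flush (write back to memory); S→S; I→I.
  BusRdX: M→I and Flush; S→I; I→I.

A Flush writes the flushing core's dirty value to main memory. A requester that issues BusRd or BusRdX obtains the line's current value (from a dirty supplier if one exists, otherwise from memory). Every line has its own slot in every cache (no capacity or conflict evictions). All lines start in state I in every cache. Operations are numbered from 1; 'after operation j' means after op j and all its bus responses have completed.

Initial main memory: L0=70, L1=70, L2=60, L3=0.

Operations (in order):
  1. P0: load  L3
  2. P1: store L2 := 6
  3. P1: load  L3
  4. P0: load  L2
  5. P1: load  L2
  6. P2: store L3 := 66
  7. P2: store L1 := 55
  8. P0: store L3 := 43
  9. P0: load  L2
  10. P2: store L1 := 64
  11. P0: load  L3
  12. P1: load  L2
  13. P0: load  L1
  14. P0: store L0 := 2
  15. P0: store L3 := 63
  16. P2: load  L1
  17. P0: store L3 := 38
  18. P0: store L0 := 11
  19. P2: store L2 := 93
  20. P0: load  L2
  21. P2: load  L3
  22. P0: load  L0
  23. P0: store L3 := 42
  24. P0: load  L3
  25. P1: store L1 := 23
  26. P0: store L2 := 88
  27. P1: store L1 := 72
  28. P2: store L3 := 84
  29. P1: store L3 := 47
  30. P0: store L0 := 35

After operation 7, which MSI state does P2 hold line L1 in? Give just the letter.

[1] P0: load  L3 | P0:S(0), P1:I, P2:I | bus: BusRd
[2] P1: store L2 := 6 | P0:I, P1:M(6), P2:I | bus: BusRdX
[3] P1: load  L3 | P0:S(0), P1:S(0), P2:I | bus: BusRd
[4] P0: load  L2 | P0:S(6), P1:S(6), P2:I | bus: BusRd,Flush
[5] P1: load  L2 | P0:S(6), P1:S(6), P2:I | bus: none
[6] P2: store L3 := 66 | P0:I, P1:I, P2:M(66) | bus: BusRdX
[7] P2: store L1 := 55 | P0:I, P1:I, P2:M(55) | bus: BusRdX
[8] P0: store L3 := 43 | P0:M(43), P1:I, P2:I | bus: BusRdX,Flush
[9] P0: load  L2 | P0:S(6), P1:S(6), P2:I | bus: none
[10] P2: store L1 := 64 | P0:I, P1:I, P2:M(64) | bus: none
[11] P0: load  L3 | P0:M(43), P1:I, P2:I | bus: none
[12] P1: load  L2 | P0:S(6), P1:S(6), P2:I | bus: none
[13] P0: load  L1 | P0:S(64), P1:I, P2:S(64) | bus: BusRd,Flush
[14] P0: store L0 := 2 | P0:M(2), P1:I, P2:I | bus: BusRdX
[15] P0: store L3 := 63 | P0:M(63), P1:I, P2:I | bus: none
[16] P2: load  L1 | P0:S(64), P1:I, P2:S(64) | bus: none
[17] P0: store L3 := 38 | P0:M(38), P1:I, P2:I | bus: none
[18] P0: store L0 := 11 | P0:M(11), P1:I, P2:I | bus: none
[19] P2: store L2 := 93 | P0:I, P1:I, P2:M(93) | bus: BusRdX
[20] P0: load  L2 | P0:S(93), P1:I, P2:S(93) | bus: BusRd,Flush
[21] P2: load  L3 | P0:S(38), P1:I, P2:S(38) | bus: BusRd,Flush
[22] P0: load  L0 | P0:M(11), P1:I, P2:I | bus: none
[23] P0: store L3 := 42 | P0:M(42), P1:I, P2:I | bus: BusRdX
[24] P0: load  L3 | P0:M(42), P1:I, P2:I | bus: none
[25] P1: store L1 := 23 | P0:I, P1:M(23), P2:I | bus: BusRdX
[26] P0: store L2 := 88 | P0:M(88), P1:I, P2:I | bus: BusRdX
[27] P1: store L1 := 72 | P0:I, P1:M(72), P2:I | bus: none
[28] P2: store L3 := 84 | P0:I, P1:I, P2:M(84) | bus: BusRdX,Flush
[29] P1: store L3 := 47 | P0:I, P1:M(47), P2:I | bus: BusRdX,Flush
[30] P0: store L0 := 35 | P0:M(35), P1:I, P2:I | bus: none

state = M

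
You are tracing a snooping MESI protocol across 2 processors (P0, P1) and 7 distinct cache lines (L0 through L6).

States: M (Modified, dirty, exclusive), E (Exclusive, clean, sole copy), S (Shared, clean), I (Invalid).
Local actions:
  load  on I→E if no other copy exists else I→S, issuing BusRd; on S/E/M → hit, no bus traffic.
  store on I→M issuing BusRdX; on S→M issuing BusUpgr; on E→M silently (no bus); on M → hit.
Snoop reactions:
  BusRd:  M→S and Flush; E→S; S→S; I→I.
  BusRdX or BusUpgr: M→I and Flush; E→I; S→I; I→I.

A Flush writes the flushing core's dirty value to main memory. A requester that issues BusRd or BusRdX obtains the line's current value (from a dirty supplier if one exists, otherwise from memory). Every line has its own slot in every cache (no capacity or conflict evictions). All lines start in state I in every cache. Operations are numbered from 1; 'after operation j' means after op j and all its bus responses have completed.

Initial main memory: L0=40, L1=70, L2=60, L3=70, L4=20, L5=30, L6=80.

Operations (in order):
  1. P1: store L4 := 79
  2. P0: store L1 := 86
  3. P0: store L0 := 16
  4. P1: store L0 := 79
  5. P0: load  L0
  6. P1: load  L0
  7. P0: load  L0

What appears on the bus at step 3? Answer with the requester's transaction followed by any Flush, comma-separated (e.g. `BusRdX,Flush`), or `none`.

1. P1: store L4 := 79  bus=[BusRdX]  L4: P0=I P1=M  mem[L4]=20
2. P0: store L1 := 86  bus=[BusRdX]  L1: P0=M P1=I  mem[L1]=70
3. P0: store L0 := 16  bus=[BusRdX]  L0: P0=M P1=I  mem[L0]=40
4. P1: store L0 := 79  bus=[BusRdX,Flush]  L0: P0=I P1=M  mem[L0]=16
5. P0: load  L0  bus=[BusRd,Flush]  L0: P0=S P1=S  mem[L0]=79
6. P1: load  L0  bus=[-]  L0: P0=S P1=S  mem[L0]=79
7. P0: load  L0  bus=[-]  L0: P0=S P1=S  mem[L0]=79

bus = BusRdX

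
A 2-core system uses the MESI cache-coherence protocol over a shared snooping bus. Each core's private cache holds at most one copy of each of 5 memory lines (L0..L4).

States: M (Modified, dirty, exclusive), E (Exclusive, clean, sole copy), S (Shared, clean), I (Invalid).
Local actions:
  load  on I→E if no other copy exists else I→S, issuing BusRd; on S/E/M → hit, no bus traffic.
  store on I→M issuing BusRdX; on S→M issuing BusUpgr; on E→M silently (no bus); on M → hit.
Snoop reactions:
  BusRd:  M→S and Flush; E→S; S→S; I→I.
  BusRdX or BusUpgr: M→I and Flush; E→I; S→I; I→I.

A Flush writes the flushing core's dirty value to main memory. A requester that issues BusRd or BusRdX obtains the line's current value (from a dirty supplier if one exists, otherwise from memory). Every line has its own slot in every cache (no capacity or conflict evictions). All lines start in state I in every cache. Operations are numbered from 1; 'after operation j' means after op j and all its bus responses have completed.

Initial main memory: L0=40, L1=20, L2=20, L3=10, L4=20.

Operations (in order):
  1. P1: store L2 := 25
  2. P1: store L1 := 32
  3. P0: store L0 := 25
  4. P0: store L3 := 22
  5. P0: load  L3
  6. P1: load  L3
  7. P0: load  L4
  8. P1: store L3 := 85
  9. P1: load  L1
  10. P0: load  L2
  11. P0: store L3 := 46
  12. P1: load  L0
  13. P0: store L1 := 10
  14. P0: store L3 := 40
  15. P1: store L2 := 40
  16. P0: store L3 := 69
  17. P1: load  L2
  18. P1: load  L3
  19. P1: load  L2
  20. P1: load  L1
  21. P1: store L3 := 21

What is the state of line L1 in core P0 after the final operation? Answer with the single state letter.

state = S

1. P1: store L2 := 25  bus=[BusRdX]  L2: P0=I P1=M  mem[L2]=20
2. P1: store L1 := 32  bus=[BusRdX]  L1: P0=I P1=M  mem[L1]=20
3. P0: store L0 := 25  bus=[BusRdX]  L0: P0=M P1=I  mem[L0]=40
4. P0: store L3 := 22  bus=[BusRdX]  L3: P0=M P1=I  mem[L3]=10
5. P0: load  L3  bus=[-]  L3: P0=M P1=I  mem[L3]=10
6. P1: load  L3  bus=[BusRd,Flush]  L3: P0=S P1=S  mem[L3]=22
7. P0: load  L4  bus=[BusRd]  L4: P0=E P1=I  mem[L4]=20
8. P1: store L3 := 85  bus=[BusUpgr]  L3: P0=I P1=M  mem[L3]=22
9. P1: load  L1  bus=[-]  L1: P0=I P1=M  mem[L1]=20
10. P0: load  L2  bus=[BusRd,Flush]  L2: P0=S P1=S  mem[L2]=25
11. P0: store L3 := 46  bus=[BusRdX,Flush]  L3: P0=M P1=I  mem[L3]=85
12. P1: load  L0  bus=[BusRd,Flush]  L0: P0=S P1=S  mem[L0]=25
13. P0: store L1 := 10  bus=[BusRdX,Flush]  L1: P0=M P1=I  mem[L1]=32
14. P0: store L3 := 40  bus=[-]  L3: P0=M P1=I  mem[L3]=85
15. P1: store L2 := 40  bus=[BusUpgr]  L2: P0=I P1=M  mem[L2]=25
16. P0: store L3 := 69  bus=[-]  L3: P0=M P1=I  mem[L3]=85
17. P1: load  L2  bus=[-]  L2: P0=I P1=M  mem[L2]=25
18. P1: load  L3  bus=[BusRd,Flush]  L3: P0=S P1=S  mem[L3]=69
19. P1: load  L2  bus=[-]  L2: P0=I P1=M  mem[L2]=25
20. P1: load  L1  bus=[BusRd,Flush]  L1: P0=S P1=S  mem[L1]=10
21. P1: store L3 := 21  bus=[BusUpgr]  L3: P0=I P1=M  mem[L3]=69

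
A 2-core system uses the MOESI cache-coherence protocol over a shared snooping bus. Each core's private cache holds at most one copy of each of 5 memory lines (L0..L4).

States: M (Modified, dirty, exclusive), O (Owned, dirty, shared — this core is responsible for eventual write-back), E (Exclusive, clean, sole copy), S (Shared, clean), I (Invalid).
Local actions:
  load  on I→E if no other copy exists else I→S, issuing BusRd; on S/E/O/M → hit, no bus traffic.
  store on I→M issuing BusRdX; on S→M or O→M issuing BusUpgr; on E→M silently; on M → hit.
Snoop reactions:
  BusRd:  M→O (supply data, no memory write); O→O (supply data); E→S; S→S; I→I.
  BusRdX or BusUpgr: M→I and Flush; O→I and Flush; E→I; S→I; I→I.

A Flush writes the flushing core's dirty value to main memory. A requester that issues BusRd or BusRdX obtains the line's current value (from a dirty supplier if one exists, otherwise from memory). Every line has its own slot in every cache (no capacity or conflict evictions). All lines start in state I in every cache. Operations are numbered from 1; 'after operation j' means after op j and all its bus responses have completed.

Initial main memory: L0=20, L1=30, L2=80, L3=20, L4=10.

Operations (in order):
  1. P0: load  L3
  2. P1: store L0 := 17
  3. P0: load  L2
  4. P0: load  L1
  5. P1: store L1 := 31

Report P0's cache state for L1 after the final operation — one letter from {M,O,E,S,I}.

state = I

[1] P0: load  L3 | P0:E(20), P1:I | bus: BusRd
[2] P1: store L0 := 17 | P0:I, P1:M(17) | bus: BusRdX
[3] P0: load  L2 | P0:E(80), P1:I | bus: BusRd
[4] P0: load  L1 | P0:E(30), P1:I | bus: BusRd
[5] P1: store L1 := 31 | P0:I, P1:M(31) | bus: BusRdX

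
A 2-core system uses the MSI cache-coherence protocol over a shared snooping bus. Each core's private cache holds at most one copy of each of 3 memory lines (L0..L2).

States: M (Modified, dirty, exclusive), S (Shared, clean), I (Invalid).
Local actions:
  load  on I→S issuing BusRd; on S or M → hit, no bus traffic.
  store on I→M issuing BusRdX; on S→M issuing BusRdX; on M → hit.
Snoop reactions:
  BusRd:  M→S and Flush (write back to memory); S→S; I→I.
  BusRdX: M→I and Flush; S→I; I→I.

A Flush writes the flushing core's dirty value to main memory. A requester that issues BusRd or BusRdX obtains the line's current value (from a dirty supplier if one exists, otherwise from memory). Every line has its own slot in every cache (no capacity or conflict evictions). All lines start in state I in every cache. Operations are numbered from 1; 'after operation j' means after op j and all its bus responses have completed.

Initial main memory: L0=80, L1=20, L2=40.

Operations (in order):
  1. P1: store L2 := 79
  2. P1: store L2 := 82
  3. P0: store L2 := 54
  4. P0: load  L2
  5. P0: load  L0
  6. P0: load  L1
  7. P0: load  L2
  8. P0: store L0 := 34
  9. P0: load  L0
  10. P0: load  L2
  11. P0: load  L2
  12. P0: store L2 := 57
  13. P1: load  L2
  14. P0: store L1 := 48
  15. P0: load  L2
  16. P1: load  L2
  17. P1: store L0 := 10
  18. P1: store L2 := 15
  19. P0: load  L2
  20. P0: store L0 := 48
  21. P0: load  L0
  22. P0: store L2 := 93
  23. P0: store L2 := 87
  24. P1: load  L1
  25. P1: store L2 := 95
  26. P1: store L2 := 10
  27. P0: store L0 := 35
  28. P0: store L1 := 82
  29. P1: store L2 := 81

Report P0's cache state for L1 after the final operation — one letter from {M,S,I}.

[1] P1: store L2 := 79 | P0:I, P1:M(79) | bus: BusRdX
[2] P1: store L2 := 82 | P0:I, P1:M(82) | bus: none
[3] P0: store L2 := 54 | P0:M(54), P1:I | bus: BusRdX,Flush
[4] P0: load  L2 | P0:M(54), P1:I | bus: none
[5] P0: load  L0 | P0:S(80), P1:I | bus: BusRd
[6] P0: load  L1 | P0:S(20), P1:I | bus: BusRd
[7] P0: load  L2 | P0:M(54), P1:I | bus: none
[8] P0: store L0 := 34 | P0:M(34), P1:I | bus: BusRdX
[9] P0: load  L0 | P0:M(34), P1:I | bus: none
[10] P0: load  L2 | P0:M(54), P1:I | bus: none
[11] P0: load  L2 | P0:M(54), P1:I | bus: none
[12] P0: store L2 := 57 | P0:M(57), P1:I | bus: none
[13] P1: load  L2 | P0:S(57), P1:S(57) | bus: BusRd,Flush
[14] P0: store L1 := 48 | P0:M(48), P1:I | bus: BusRdX
[15] P0: load  L2 | P0:S(57), P1:S(57) | bus: none
[16] P1: load  L2 | P0:S(57), P1:S(57) | bus: none
[17] P1: store L0 := 10 | P0:I, P1:M(10) | bus: BusRdX,Flush
[18] P1: store L2 := 15 | P0:I, P1:M(15) | bus: BusRdX
[19] P0: load  L2 | P0:S(15), P1:S(15) | bus: BusRd,Flush
[20] P0: store L0 := 48 | P0:M(48), P1:I | bus: BusRdX,Flush
[21] P0: load  L0 | P0:M(48), P1:I | bus: none
[22] P0: store L2 := 93 | P0:M(93), P1:I | bus: BusRdX
[23] P0: store L2 := 87 | P0:M(87), P1:I | bus: none
[24] P1: load  L1 | P0:S(48), P1:S(48) | bus: BusRd,Flush
[25] P1: store L2 := 95 | P0:I, P1:M(95) | bus: BusRdX,Flush
[26] P1: store L2 := 10 | P0:I, P1:M(10) | bus: none
[27] P0: store L0 := 35 | P0:M(35), P1:I | bus: none
[28] P0: store L1 := 82 | P0:M(82), P1:I | bus: BusRdX
[29] P1: store L2 := 81 | P0:I, P1:M(81) | bus: none

state = M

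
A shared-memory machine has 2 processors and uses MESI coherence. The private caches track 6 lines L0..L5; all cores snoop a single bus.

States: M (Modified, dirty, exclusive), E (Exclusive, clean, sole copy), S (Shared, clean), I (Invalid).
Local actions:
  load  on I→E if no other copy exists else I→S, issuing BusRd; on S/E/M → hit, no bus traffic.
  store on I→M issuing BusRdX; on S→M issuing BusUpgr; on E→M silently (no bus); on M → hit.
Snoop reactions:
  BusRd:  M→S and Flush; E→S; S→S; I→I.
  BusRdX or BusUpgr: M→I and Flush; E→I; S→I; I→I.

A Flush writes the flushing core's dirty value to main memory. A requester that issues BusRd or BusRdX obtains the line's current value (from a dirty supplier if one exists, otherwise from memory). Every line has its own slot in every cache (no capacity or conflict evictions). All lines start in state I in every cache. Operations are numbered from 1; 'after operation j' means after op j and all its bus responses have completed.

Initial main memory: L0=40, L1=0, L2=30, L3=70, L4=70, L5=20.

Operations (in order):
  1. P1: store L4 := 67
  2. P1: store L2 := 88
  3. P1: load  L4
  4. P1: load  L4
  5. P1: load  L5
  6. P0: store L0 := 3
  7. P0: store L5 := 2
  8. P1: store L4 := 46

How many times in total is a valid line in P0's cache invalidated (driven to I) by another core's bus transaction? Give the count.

invalidations = 0

  op1 P1: store L4 := 67 → I/M on L4; bus BusRdX; mem=70
  op2 P1: store L2 := 88 → I/M on L2; bus BusRdX; mem=30
  op3 P1: load  L4 → I/M on L4; bus (none); mem=70
  op4 P1: load  L4 → I/M on L4; bus (none); mem=70
  op5 P1: load  L5 → I/E on L5; bus BusRd; mem=20
  op6 P0: store L0 := 3 → M/I on L0; bus BusRdX; mem=40
  op7 P0: store L5 := 2 → M/I on L5; bus BusRdX; mem=20
  op8 P1: store L4 := 46 → I/M on L4; bus (none); mem=70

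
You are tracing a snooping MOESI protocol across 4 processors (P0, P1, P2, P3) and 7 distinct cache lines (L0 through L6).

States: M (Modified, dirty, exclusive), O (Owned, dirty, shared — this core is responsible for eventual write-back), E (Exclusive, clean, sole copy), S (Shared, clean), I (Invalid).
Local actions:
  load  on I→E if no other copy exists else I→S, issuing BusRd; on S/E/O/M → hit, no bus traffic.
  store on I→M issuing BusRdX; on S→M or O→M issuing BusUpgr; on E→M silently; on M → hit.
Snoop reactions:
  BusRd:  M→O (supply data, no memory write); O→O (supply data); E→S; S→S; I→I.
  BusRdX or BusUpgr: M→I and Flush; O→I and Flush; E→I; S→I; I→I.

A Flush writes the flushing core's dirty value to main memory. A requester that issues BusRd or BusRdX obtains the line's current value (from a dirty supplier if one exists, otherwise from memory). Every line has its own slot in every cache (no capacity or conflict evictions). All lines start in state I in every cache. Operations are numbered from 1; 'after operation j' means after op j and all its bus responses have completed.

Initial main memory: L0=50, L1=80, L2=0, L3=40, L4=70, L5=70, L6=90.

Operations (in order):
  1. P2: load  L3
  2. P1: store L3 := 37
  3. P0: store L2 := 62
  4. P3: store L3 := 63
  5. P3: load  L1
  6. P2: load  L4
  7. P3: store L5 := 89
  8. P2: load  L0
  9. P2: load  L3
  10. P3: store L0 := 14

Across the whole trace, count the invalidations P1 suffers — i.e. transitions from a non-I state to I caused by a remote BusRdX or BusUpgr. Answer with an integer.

step 1: P2: load  L3  ⟶  IIEI  (L3)  txn=BusRd  M[L3]=40
step 2: P1: store L3 := 37  ⟶  IMII  (L3)  txn=BusRdX  M[L3]=40
step 3: P0: store L2 := 62  ⟶  MIII  (L2)  txn=BusRdX  M[L2]=0
step 4: P3: store L3 := 63  ⟶  IIIM  (L3)  txn=BusRdX+Flush  M[L3]=37
step 5: P3: load  L1  ⟶  IIIE  (L1)  txn=BusRd  M[L1]=80
step 6: P2: load  L4  ⟶  IIEI  (L4)  txn=BusRd  M[L4]=70
step 7: P3: store L5 := 89  ⟶  IIIM  (L5)  txn=BusRdX  M[L5]=70
step 8: P2: load  L0  ⟶  IIEI  (L0)  txn=BusRd  M[L0]=50
step 9: P2: load  L3  ⟶  IISO  (L3)  txn=BusRd  M[L3]=37
step 10: P3: store L0 := 14  ⟶  IIIM  (L0)  txn=BusRdX  M[L0]=50

invalidations = 1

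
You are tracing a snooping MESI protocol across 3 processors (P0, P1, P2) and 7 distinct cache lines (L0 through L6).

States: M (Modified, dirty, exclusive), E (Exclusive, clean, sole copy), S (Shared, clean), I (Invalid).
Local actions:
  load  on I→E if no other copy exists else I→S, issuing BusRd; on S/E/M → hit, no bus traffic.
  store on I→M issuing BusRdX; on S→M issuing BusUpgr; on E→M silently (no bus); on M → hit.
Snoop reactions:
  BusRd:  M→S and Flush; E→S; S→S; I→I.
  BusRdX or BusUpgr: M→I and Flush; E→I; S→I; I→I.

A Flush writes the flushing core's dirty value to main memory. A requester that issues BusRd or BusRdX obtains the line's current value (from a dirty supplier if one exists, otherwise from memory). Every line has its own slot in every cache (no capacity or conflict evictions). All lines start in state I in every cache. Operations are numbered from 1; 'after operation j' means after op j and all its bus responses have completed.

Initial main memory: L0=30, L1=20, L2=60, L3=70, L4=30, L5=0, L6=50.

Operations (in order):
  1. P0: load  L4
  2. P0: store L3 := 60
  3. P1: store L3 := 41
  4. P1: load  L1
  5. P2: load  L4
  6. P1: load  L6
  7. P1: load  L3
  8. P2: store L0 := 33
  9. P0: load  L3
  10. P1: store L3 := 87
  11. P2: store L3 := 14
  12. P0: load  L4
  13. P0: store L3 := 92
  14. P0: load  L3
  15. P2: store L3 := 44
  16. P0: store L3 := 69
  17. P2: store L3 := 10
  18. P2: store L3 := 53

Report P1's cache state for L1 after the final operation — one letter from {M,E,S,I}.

step 1: P0: load  L4  ⟶  EII  (L4)  txn=BusRd  M[L4]=30
step 2: P0: store L3 := 60  ⟶  MII  (L3)  txn=BusRdX  M[L3]=70
step 3: P1: store L3 := 41  ⟶  IMI  (L3)  txn=BusRdX+Flush  M[L3]=60
step 4: P1: load  L1  ⟶  IEI  (L1)  txn=BusRd  M[L1]=20
step 5: P2: load  L4  ⟶  SIS  (L4)  txn=BusRd  M[L4]=30
step 6: P1: load  L6  ⟶  IEI  (L6)  txn=BusRd  M[L6]=50
step 7: P1: load  L3  ⟶  IMI  (L3)  txn=∅  M[L3]=60
step 8: P2: store L0 := 33  ⟶  IIM  (L0)  txn=BusRdX  M[L0]=30
step 9: P0: load  L3  ⟶  SSI  (L3)  txn=BusRd+Flush  M[L3]=41
step 10: P1: store L3 := 87  ⟶  IMI  (L3)  txn=BusUpgr  M[L3]=41
step 11: P2: store L3 := 14  ⟶  IIM  (L3)  txn=BusRdX+Flush  M[L3]=87
step 12: P0: load  L4  ⟶  SIS  (L4)  txn=∅  M[L4]=30
step 13: P0: store L3 := 92  ⟶  MII  (L3)  txn=BusRdX+Flush  M[L3]=14
step 14: P0: load  L3  ⟶  MII  (L3)  txn=∅  M[L3]=14
step 15: P2: store L3 := 44  ⟶  IIM  (L3)  txn=BusRdX+Flush  M[L3]=92
step 16: P0: store L3 := 69  ⟶  MII  (L3)  txn=BusRdX+Flush  M[L3]=44
step 17: P2: store L3 := 10  ⟶  IIM  (L3)  txn=BusRdX+Flush  M[L3]=69
step 18: P2: store L3 := 53  ⟶  IIM  (L3)  txn=∅  M[L3]=69

state = E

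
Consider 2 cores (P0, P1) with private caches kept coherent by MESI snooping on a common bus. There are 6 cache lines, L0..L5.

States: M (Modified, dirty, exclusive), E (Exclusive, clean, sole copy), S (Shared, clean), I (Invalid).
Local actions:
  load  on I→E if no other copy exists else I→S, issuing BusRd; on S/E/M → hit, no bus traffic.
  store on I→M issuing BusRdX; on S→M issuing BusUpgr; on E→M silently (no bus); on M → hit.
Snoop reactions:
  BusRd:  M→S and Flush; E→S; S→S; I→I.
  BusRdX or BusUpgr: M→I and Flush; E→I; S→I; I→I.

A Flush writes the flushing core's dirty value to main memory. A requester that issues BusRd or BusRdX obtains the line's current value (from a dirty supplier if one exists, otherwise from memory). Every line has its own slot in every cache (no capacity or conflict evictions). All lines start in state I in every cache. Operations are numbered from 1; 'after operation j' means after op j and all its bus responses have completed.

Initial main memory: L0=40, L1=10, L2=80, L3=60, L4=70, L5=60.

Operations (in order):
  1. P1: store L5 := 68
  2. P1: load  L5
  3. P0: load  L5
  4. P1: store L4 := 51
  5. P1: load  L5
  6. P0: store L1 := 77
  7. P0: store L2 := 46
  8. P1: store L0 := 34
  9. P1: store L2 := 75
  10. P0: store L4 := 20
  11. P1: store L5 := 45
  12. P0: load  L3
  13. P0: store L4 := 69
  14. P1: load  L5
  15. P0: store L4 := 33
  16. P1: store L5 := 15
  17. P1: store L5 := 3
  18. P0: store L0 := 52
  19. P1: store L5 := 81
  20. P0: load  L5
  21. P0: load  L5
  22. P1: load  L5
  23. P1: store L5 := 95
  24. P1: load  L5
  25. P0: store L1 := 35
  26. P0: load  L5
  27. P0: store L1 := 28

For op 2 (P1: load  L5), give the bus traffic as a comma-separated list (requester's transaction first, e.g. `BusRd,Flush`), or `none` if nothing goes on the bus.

[1] P1: store L5 := 68 | P0:I, P1:M(68) | bus: BusRdX
[2] P1: load  L5 | P0:I, P1:M(68) | bus: none
[3] P0: load  L5 | P0:S(68), P1:S(68) | bus: BusRd,Flush
[4] P1: store L4 := 51 | P0:I, P1:M(51) | bus: BusRdX
[5] P1: load  L5 | P0:S(68), P1:S(68) | bus: none
[6] P0: store L1 := 77 | P0:M(77), P1:I | bus: BusRdX
[7] P0: store L2 := 46 | P0:M(46), P1:I | bus: BusRdX
[8] P1: store L0 := 34 | P0:I, P1:M(34) | bus: BusRdX
[9] P1: store L2 := 75 | P0:I, P1:M(75) | bus: BusRdX,Flush
[10] P0: store L4 := 20 | P0:M(20), P1:I | bus: BusRdX,Flush
[11] P1: store L5 := 45 | P0:I, P1:M(45) | bus: BusUpgr
[12] P0: load  L3 | P0:E(60), P1:I | bus: BusRd
[13] P0: store L4 := 69 | P0:M(69), P1:I | bus: none
[14] P1: load  L5 | P0:I, P1:M(45) | bus: none
[15] P0: store L4 := 33 | P0:M(33), P1:I | bus: none
[16] P1: store L5 := 15 | P0:I, P1:M(15) | bus: none
[17] P1: store L5 := 3 | P0:I, P1:M(3) | bus: none
[18] P0: store L0 := 52 | P0:M(52), P1:I | bus: BusRdX,Flush
[19] P1: store L5 := 81 | P0:I, P1:M(81) | bus: none
[20] P0: load  L5 | P0:S(81), P1:S(81) | bus: BusRd,Flush
[21] P0: load  L5 | P0:S(81), P1:S(81) | bus: none
[22] P1: load  L5 | P0:S(81), P1:S(81) | bus: none
[23] P1: store L5 := 95 | P0:I, P1:M(95) | bus: BusUpgr
[24] P1: load  L5 | P0:I, P1:M(95) | bus: none
[25] P0: store L1 := 35 | P0:M(35), P1:I | bus: none
[26] P0: load  L5 | P0:S(95), P1:S(95) | bus: BusRd,Flush
[27] P0: store L1 := 28 | P0:M(28), P1:I | bus: none

bus = none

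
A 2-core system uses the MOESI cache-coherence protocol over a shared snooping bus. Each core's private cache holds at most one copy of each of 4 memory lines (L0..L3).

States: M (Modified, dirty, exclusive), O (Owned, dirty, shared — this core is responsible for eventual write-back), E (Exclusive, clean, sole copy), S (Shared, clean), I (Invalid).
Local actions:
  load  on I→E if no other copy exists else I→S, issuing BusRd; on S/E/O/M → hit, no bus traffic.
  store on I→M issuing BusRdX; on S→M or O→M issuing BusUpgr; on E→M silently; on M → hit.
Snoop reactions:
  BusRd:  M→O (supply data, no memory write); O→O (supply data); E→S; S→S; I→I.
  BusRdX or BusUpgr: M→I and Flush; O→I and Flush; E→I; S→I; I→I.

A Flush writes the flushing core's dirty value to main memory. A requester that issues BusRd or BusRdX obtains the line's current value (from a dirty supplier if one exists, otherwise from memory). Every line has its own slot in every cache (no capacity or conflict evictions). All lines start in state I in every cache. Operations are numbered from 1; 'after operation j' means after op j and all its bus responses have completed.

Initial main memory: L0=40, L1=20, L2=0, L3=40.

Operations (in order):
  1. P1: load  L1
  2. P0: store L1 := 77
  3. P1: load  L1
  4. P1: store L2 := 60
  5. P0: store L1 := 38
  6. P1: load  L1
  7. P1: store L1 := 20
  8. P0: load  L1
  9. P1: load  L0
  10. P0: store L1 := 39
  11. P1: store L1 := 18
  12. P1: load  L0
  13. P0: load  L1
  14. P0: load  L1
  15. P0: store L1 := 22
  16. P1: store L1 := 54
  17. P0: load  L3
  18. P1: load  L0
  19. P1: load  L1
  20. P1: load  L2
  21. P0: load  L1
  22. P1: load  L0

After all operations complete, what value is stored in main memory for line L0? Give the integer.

memory[L0] = 40

[1] P1: load  L1 | P0:I, P1:E(20) | bus: BusRd
[2] P0: store L1 := 77 | P0:M(77), P1:I | bus: BusRdX
[3] P1: load  L1 | P0:O(77), P1:S(77) | bus: BusRd
[4] P1: store L2 := 60 | P0:I, P1:M(60) | bus: BusRdX
[5] P0: store L1 := 38 | P0:M(38), P1:I | bus: BusUpgr
[6] P1: load  L1 | P0:O(38), P1:S(38) | bus: BusRd
[7] P1: store L1 := 20 | P0:I, P1:M(20) | bus: BusUpgr,Flush
[8] P0: load  L1 | P0:S(20), P1:O(20) | bus: BusRd
[9] P1: load  L0 | P0:I, P1:E(40) | bus: BusRd
[10] P0: store L1 := 39 | P0:M(39), P1:I | bus: BusUpgr,Flush
[11] P1: store L1 := 18 | P0:I, P1:M(18) | bus: BusRdX,Flush
[12] P1: load  L0 | P0:I, P1:E(40) | bus: none
[13] P0: load  L1 | P0:S(18), P1:O(18) | bus: BusRd
[14] P0: load  L1 | P0:S(18), P1:O(18) | bus: none
[15] P0: store L1 := 22 | P0:M(22), P1:I | bus: BusUpgr,Flush
[16] P1: store L1 := 54 | P0:I, P1:M(54) | bus: BusRdX,Flush
[17] P0: load  L3 | P0:E(40), P1:I | bus: BusRd
[18] P1: load  L0 | P0:I, P1:E(40) | bus: none
[19] P1: load  L1 | P0:I, P1:M(54) | bus: none
[20] P1: load  L2 | P0:I, P1:M(60) | bus: none
[21] P0: load  L1 | P0:S(54), P1:O(54) | bus: BusRd
[22] P1: load  L0 | P0:I, P1:E(40) | bus: none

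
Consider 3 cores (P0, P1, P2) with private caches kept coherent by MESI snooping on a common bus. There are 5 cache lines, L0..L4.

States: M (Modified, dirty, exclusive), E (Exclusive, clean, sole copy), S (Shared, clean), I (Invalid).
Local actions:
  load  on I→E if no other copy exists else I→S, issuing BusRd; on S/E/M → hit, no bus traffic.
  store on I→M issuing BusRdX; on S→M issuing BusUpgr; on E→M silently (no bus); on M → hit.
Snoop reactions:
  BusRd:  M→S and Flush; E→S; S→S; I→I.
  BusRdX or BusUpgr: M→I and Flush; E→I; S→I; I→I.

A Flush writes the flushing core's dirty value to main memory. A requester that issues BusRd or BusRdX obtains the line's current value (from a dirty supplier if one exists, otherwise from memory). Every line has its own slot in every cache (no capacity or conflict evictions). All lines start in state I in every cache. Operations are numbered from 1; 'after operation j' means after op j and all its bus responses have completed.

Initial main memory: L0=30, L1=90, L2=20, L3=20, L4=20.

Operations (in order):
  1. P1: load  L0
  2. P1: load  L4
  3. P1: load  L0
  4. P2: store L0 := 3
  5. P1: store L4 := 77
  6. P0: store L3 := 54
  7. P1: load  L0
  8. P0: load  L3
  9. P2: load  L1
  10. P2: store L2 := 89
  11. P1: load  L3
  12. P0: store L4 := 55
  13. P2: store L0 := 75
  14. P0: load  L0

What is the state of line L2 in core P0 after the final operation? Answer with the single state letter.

  op1 P1: load  L0 → I/E/I on L0; bus BusRd; mem=30
  op2 P1: load  L4 → I/E/I on L4; bus BusRd; mem=20
  op3 P1: load  L0 → I/E/I on L0; bus (none); mem=30
  op4 P2: store L0 := 3 → I/I/M on L0; bus BusRdX; mem=30
  op5 P1: store L4 := 77 → I/M/I on L4; bus (none); mem=20
  op6 P0: store L3 := 54 → M/I/I on L3; bus BusRdX; mem=20
  op7 P1: load  L0 → I/S/S on L0; bus BusRd Flush; mem=3
  op8 P0: load  L3 → M/I/I on L3; bus (none); mem=20
  op9 P2: load  L1 → I/I/E on L1; bus BusRd; mem=90
  op10 P2: store L2 := 89 → I/I/M on L2; bus BusRdX; mem=20
  op11 P1: load  L3 → S/S/I on L3; bus BusRd Flush; mem=54
  op12 P0: store L4 := 55 → M/I/I on L4; bus BusRdX Flush; mem=77
  op13 P2: store L0 := 75 → I/I/M on L0; bus BusUpgr; mem=3
  op14 P0: load  L0 → S/I/S on L0; bus BusRd Flush; mem=75

state = I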